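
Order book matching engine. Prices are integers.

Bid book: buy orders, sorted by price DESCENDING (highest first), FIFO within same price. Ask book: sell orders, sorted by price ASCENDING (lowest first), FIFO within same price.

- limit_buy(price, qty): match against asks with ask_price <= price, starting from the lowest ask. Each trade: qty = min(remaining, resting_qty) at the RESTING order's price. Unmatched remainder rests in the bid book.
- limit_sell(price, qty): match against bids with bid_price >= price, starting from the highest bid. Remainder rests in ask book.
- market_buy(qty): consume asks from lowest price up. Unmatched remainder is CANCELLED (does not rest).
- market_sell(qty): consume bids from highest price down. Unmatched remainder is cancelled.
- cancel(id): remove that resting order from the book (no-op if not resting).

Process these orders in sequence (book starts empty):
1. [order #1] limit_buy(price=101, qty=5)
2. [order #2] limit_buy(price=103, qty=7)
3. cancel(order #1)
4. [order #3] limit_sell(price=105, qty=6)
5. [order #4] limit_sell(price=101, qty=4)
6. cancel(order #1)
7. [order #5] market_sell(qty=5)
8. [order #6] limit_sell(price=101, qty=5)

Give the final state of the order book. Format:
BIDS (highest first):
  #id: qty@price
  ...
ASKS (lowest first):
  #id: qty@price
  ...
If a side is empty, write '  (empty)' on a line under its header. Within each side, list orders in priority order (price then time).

After op 1 [order #1] limit_buy(price=101, qty=5): fills=none; bids=[#1:5@101] asks=[-]
After op 2 [order #2] limit_buy(price=103, qty=7): fills=none; bids=[#2:7@103 #1:5@101] asks=[-]
After op 3 cancel(order #1): fills=none; bids=[#2:7@103] asks=[-]
After op 4 [order #3] limit_sell(price=105, qty=6): fills=none; bids=[#2:7@103] asks=[#3:6@105]
After op 5 [order #4] limit_sell(price=101, qty=4): fills=#2x#4:4@103; bids=[#2:3@103] asks=[#3:6@105]
After op 6 cancel(order #1): fills=none; bids=[#2:3@103] asks=[#3:6@105]
After op 7 [order #5] market_sell(qty=5): fills=#2x#5:3@103; bids=[-] asks=[#3:6@105]
After op 8 [order #6] limit_sell(price=101, qty=5): fills=none; bids=[-] asks=[#6:5@101 #3:6@105]

Answer: BIDS (highest first):
  (empty)
ASKS (lowest first):
  #6: 5@101
  #3: 6@105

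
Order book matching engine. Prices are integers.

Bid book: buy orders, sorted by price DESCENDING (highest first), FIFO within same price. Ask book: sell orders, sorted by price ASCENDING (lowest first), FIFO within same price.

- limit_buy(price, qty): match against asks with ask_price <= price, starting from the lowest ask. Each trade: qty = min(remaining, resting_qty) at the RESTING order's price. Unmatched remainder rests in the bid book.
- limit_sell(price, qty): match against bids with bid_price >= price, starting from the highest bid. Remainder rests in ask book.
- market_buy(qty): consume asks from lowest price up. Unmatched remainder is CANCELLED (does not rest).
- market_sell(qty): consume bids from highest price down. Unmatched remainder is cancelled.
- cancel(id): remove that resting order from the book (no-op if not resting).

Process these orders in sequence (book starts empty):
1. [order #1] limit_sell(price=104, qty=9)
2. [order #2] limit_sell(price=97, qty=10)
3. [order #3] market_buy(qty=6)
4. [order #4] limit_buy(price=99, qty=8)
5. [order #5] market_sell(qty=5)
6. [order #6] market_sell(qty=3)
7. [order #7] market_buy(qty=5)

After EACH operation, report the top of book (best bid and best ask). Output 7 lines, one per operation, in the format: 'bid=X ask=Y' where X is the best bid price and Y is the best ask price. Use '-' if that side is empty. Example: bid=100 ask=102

Answer: bid=- ask=104
bid=- ask=97
bid=- ask=97
bid=99 ask=104
bid=- ask=104
bid=- ask=104
bid=- ask=104

Derivation:
After op 1 [order #1] limit_sell(price=104, qty=9): fills=none; bids=[-] asks=[#1:9@104]
After op 2 [order #2] limit_sell(price=97, qty=10): fills=none; bids=[-] asks=[#2:10@97 #1:9@104]
After op 3 [order #3] market_buy(qty=6): fills=#3x#2:6@97; bids=[-] asks=[#2:4@97 #1:9@104]
After op 4 [order #4] limit_buy(price=99, qty=8): fills=#4x#2:4@97; bids=[#4:4@99] asks=[#1:9@104]
After op 5 [order #5] market_sell(qty=5): fills=#4x#5:4@99; bids=[-] asks=[#1:9@104]
After op 6 [order #6] market_sell(qty=3): fills=none; bids=[-] asks=[#1:9@104]
After op 7 [order #7] market_buy(qty=5): fills=#7x#1:5@104; bids=[-] asks=[#1:4@104]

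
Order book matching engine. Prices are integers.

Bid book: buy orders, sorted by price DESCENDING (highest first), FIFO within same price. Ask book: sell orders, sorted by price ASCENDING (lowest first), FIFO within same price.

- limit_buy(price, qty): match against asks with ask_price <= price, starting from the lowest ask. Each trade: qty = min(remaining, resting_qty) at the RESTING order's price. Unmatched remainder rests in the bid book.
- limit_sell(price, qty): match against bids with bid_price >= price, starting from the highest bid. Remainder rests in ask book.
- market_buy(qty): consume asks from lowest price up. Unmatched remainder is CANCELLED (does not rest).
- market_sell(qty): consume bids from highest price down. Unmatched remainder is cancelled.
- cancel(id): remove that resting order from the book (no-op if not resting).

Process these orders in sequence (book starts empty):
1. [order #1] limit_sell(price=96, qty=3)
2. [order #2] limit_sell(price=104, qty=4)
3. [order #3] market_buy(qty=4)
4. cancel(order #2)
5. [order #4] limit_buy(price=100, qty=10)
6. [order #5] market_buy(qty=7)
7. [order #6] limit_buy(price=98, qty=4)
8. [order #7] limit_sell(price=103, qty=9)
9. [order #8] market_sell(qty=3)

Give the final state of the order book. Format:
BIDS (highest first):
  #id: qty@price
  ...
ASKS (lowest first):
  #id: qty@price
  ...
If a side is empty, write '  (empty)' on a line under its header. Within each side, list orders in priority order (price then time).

Answer: BIDS (highest first):
  #4: 7@100
  #6: 4@98
ASKS (lowest first):
  #7: 9@103

Derivation:
After op 1 [order #1] limit_sell(price=96, qty=3): fills=none; bids=[-] asks=[#1:3@96]
After op 2 [order #2] limit_sell(price=104, qty=4): fills=none; bids=[-] asks=[#1:3@96 #2:4@104]
After op 3 [order #3] market_buy(qty=4): fills=#3x#1:3@96 #3x#2:1@104; bids=[-] asks=[#2:3@104]
After op 4 cancel(order #2): fills=none; bids=[-] asks=[-]
After op 5 [order #4] limit_buy(price=100, qty=10): fills=none; bids=[#4:10@100] asks=[-]
After op 6 [order #5] market_buy(qty=7): fills=none; bids=[#4:10@100] asks=[-]
After op 7 [order #6] limit_buy(price=98, qty=4): fills=none; bids=[#4:10@100 #6:4@98] asks=[-]
After op 8 [order #7] limit_sell(price=103, qty=9): fills=none; bids=[#4:10@100 #6:4@98] asks=[#7:9@103]
After op 9 [order #8] market_sell(qty=3): fills=#4x#8:3@100; bids=[#4:7@100 #6:4@98] asks=[#7:9@103]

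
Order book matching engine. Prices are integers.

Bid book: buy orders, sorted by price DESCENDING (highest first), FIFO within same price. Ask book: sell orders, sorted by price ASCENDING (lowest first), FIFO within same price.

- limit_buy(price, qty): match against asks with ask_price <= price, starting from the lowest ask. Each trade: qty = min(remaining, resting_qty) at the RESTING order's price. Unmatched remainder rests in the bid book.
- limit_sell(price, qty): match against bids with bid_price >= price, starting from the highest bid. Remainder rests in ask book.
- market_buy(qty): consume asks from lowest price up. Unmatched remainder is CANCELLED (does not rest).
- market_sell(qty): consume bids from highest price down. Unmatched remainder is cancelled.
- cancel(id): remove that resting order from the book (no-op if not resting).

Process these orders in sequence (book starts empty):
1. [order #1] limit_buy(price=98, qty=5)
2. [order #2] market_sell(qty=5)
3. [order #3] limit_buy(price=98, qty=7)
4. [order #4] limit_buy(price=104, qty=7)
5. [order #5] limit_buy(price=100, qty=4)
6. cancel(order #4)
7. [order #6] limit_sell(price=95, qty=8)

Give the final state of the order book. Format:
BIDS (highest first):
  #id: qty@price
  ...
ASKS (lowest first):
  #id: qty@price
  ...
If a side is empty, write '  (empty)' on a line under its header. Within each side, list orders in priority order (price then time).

After op 1 [order #1] limit_buy(price=98, qty=5): fills=none; bids=[#1:5@98] asks=[-]
After op 2 [order #2] market_sell(qty=5): fills=#1x#2:5@98; bids=[-] asks=[-]
After op 3 [order #3] limit_buy(price=98, qty=7): fills=none; bids=[#3:7@98] asks=[-]
After op 4 [order #4] limit_buy(price=104, qty=7): fills=none; bids=[#4:7@104 #3:7@98] asks=[-]
After op 5 [order #5] limit_buy(price=100, qty=4): fills=none; bids=[#4:7@104 #5:4@100 #3:7@98] asks=[-]
After op 6 cancel(order #4): fills=none; bids=[#5:4@100 #3:7@98] asks=[-]
After op 7 [order #6] limit_sell(price=95, qty=8): fills=#5x#6:4@100 #3x#6:4@98; bids=[#3:3@98] asks=[-]

Answer: BIDS (highest first):
  #3: 3@98
ASKS (lowest first):
  (empty)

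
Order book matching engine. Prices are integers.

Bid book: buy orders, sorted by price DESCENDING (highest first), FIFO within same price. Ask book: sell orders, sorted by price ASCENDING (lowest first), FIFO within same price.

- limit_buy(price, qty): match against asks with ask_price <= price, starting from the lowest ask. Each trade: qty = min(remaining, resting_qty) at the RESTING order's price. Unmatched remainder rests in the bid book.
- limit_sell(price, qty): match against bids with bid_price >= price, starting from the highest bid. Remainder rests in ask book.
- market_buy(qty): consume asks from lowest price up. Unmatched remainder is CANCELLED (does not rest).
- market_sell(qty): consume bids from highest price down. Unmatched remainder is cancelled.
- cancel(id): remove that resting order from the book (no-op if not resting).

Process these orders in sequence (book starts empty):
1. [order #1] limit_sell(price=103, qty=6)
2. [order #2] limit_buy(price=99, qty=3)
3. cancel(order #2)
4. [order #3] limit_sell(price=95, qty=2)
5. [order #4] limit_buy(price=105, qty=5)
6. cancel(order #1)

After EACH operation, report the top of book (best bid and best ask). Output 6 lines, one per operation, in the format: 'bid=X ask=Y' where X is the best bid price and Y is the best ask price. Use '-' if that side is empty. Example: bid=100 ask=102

After op 1 [order #1] limit_sell(price=103, qty=6): fills=none; bids=[-] asks=[#1:6@103]
After op 2 [order #2] limit_buy(price=99, qty=3): fills=none; bids=[#2:3@99] asks=[#1:6@103]
After op 3 cancel(order #2): fills=none; bids=[-] asks=[#1:6@103]
After op 4 [order #3] limit_sell(price=95, qty=2): fills=none; bids=[-] asks=[#3:2@95 #1:6@103]
After op 5 [order #4] limit_buy(price=105, qty=5): fills=#4x#3:2@95 #4x#1:3@103; bids=[-] asks=[#1:3@103]
After op 6 cancel(order #1): fills=none; bids=[-] asks=[-]

Answer: bid=- ask=103
bid=99 ask=103
bid=- ask=103
bid=- ask=95
bid=- ask=103
bid=- ask=-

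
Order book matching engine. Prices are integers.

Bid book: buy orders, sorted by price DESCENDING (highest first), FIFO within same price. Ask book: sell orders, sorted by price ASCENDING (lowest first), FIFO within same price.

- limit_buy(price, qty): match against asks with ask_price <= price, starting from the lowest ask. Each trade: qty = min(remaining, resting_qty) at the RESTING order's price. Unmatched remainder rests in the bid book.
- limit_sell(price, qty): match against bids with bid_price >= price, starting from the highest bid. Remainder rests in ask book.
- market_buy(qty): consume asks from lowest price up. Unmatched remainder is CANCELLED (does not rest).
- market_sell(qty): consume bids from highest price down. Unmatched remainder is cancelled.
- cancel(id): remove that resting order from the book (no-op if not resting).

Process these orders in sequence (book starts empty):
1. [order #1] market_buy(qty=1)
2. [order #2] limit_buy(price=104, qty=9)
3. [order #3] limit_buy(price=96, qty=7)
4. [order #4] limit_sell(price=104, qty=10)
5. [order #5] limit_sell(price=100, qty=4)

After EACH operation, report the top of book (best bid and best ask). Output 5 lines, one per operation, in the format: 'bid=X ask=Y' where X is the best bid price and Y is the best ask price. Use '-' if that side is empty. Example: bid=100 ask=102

Answer: bid=- ask=-
bid=104 ask=-
bid=104 ask=-
bid=96 ask=104
bid=96 ask=100

Derivation:
After op 1 [order #1] market_buy(qty=1): fills=none; bids=[-] asks=[-]
After op 2 [order #2] limit_buy(price=104, qty=9): fills=none; bids=[#2:9@104] asks=[-]
After op 3 [order #3] limit_buy(price=96, qty=7): fills=none; bids=[#2:9@104 #3:7@96] asks=[-]
After op 4 [order #4] limit_sell(price=104, qty=10): fills=#2x#4:9@104; bids=[#3:7@96] asks=[#4:1@104]
After op 5 [order #5] limit_sell(price=100, qty=4): fills=none; bids=[#3:7@96] asks=[#5:4@100 #4:1@104]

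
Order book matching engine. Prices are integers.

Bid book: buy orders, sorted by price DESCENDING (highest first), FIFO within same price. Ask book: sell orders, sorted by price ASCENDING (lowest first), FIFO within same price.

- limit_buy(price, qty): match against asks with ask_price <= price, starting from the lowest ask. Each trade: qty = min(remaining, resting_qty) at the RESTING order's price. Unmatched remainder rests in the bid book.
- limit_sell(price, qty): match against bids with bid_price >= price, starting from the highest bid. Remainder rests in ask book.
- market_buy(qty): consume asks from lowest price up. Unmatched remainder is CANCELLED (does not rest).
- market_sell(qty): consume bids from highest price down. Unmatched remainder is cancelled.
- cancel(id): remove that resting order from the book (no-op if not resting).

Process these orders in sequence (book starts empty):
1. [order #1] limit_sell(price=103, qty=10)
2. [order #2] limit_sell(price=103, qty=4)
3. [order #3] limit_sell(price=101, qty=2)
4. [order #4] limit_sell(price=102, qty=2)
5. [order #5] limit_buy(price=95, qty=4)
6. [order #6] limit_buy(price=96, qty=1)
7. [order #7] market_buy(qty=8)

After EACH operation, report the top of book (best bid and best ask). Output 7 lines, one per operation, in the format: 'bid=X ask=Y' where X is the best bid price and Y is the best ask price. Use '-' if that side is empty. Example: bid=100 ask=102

After op 1 [order #1] limit_sell(price=103, qty=10): fills=none; bids=[-] asks=[#1:10@103]
After op 2 [order #2] limit_sell(price=103, qty=4): fills=none; bids=[-] asks=[#1:10@103 #2:4@103]
After op 3 [order #3] limit_sell(price=101, qty=2): fills=none; bids=[-] asks=[#3:2@101 #1:10@103 #2:4@103]
After op 4 [order #4] limit_sell(price=102, qty=2): fills=none; bids=[-] asks=[#3:2@101 #4:2@102 #1:10@103 #2:4@103]
After op 5 [order #5] limit_buy(price=95, qty=4): fills=none; bids=[#5:4@95] asks=[#3:2@101 #4:2@102 #1:10@103 #2:4@103]
After op 6 [order #6] limit_buy(price=96, qty=1): fills=none; bids=[#6:1@96 #5:4@95] asks=[#3:2@101 #4:2@102 #1:10@103 #2:4@103]
After op 7 [order #7] market_buy(qty=8): fills=#7x#3:2@101 #7x#4:2@102 #7x#1:4@103; bids=[#6:1@96 #5:4@95] asks=[#1:6@103 #2:4@103]

Answer: bid=- ask=103
bid=- ask=103
bid=- ask=101
bid=- ask=101
bid=95 ask=101
bid=96 ask=101
bid=96 ask=103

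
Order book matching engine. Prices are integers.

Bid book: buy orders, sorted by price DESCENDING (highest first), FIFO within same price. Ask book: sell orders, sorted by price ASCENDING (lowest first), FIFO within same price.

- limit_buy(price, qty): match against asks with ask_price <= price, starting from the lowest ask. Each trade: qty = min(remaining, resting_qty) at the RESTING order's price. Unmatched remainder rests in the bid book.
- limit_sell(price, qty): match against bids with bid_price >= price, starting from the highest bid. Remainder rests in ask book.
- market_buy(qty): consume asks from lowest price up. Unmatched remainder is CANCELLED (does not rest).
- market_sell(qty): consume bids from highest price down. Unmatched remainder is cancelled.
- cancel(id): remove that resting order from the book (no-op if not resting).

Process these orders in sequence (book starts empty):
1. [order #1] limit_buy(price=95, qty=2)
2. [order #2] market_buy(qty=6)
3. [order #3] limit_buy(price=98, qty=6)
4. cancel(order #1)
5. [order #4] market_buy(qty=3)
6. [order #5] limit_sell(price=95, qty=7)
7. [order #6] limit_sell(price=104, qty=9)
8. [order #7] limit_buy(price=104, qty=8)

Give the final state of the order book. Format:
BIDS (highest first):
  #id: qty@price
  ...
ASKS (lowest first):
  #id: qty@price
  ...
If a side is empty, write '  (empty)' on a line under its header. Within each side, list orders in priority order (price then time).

After op 1 [order #1] limit_buy(price=95, qty=2): fills=none; bids=[#1:2@95] asks=[-]
After op 2 [order #2] market_buy(qty=6): fills=none; bids=[#1:2@95] asks=[-]
After op 3 [order #3] limit_buy(price=98, qty=6): fills=none; bids=[#3:6@98 #1:2@95] asks=[-]
After op 4 cancel(order #1): fills=none; bids=[#3:6@98] asks=[-]
After op 5 [order #4] market_buy(qty=3): fills=none; bids=[#3:6@98] asks=[-]
After op 6 [order #5] limit_sell(price=95, qty=7): fills=#3x#5:6@98; bids=[-] asks=[#5:1@95]
After op 7 [order #6] limit_sell(price=104, qty=9): fills=none; bids=[-] asks=[#5:1@95 #6:9@104]
After op 8 [order #7] limit_buy(price=104, qty=8): fills=#7x#5:1@95 #7x#6:7@104; bids=[-] asks=[#6:2@104]

Answer: BIDS (highest first):
  (empty)
ASKS (lowest first):
  #6: 2@104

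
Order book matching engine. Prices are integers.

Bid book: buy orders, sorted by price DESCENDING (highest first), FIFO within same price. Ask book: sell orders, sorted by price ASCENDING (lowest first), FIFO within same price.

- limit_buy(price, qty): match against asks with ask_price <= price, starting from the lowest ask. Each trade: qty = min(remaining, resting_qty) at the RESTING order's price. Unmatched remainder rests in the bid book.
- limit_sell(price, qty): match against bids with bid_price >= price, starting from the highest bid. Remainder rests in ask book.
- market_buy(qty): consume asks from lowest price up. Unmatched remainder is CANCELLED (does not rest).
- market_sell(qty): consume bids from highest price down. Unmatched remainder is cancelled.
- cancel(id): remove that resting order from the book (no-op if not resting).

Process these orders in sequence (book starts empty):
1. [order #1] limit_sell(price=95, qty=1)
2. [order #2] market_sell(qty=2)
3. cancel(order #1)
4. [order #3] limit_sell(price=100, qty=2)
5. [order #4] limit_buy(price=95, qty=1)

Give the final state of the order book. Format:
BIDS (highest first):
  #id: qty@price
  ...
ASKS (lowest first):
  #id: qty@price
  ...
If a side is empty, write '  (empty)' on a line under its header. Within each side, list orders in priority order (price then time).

After op 1 [order #1] limit_sell(price=95, qty=1): fills=none; bids=[-] asks=[#1:1@95]
After op 2 [order #2] market_sell(qty=2): fills=none; bids=[-] asks=[#1:1@95]
After op 3 cancel(order #1): fills=none; bids=[-] asks=[-]
After op 4 [order #3] limit_sell(price=100, qty=2): fills=none; bids=[-] asks=[#3:2@100]
After op 5 [order #4] limit_buy(price=95, qty=1): fills=none; bids=[#4:1@95] asks=[#3:2@100]

Answer: BIDS (highest first):
  #4: 1@95
ASKS (lowest first):
  #3: 2@100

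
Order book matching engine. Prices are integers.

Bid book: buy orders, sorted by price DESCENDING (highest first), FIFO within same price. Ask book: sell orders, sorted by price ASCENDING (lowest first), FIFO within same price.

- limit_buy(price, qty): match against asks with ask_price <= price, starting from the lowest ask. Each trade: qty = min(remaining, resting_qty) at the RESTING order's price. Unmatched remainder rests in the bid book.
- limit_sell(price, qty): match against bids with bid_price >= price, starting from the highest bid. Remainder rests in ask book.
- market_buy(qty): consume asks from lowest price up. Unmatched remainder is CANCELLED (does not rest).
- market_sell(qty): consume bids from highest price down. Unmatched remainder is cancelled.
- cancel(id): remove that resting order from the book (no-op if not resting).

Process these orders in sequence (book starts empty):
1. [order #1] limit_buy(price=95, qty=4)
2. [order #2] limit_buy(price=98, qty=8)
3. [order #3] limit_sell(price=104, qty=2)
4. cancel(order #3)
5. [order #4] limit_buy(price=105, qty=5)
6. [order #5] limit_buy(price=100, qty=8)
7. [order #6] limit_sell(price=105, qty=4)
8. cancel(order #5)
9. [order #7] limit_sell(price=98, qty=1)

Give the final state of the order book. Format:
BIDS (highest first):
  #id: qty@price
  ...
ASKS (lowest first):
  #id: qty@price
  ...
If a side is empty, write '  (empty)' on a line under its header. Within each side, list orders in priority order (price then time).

Answer: BIDS (highest first):
  #2: 8@98
  #1: 4@95
ASKS (lowest first):
  (empty)

Derivation:
After op 1 [order #1] limit_buy(price=95, qty=4): fills=none; bids=[#1:4@95] asks=[-]
After op 2 [order #2] limit_buy(price=98, qty=8): fills=none; bids=[#2:8@98 #1:4@95] asks=[-]
After op 3 [order #3] limit_sell(price=104, qty=2): fills=none; bids=[#2:8@98 #1:4@95] asks=[#3:2@104]
After op 4 cancel(order #3): fills=none; bids=[#2:8@98 #1:4@95] asks=[-]
After op 5 [order #4] limit_buy(price=105, qty=5): fills=none; bids=[#4:5@105 #2:8@98 #1:4@95] asks=[-]
After op 6 [order #5] limit_buy(price=100, qty=8): fills=none; bids=[#4:5@105 #5:8@100 #2:8@98 #1:4@95] asks=[-]
After op 7 [order #6] limit_sell(price=105, qty=4): fills=#4x#6:4@105; bids=[#4:1@105 #5:8@100 #2:8@98 #1:4@95] asks=[-]
After op 8 cancel(order #5): fills=none; bids=[#4:1@105 #2:8@98 #1:4@95] asks=[-]
After op 9 [order #7] limit_sell(price=98, qty=1): fills=#4x#7:1@105; bids=[#2:8@98 #1:4@95] asks=[-]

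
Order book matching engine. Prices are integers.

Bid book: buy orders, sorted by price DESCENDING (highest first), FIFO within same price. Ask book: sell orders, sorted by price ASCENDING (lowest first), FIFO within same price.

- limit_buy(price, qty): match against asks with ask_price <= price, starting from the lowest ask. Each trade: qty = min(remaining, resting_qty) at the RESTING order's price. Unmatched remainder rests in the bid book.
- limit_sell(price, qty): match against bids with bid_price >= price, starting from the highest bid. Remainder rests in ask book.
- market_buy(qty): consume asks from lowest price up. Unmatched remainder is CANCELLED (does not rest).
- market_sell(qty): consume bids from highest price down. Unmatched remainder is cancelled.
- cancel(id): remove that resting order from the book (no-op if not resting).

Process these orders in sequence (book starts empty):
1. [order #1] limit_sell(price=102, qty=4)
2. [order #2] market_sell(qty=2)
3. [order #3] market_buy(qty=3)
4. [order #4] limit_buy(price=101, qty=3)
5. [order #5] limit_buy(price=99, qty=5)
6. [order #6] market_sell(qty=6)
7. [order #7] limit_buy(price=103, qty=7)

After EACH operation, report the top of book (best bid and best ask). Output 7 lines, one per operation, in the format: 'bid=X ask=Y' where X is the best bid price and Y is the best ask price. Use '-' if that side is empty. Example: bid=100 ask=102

After op 1 [order #1] limit_sell(price=102, qty=4): fills=none; bids=[-] asks=[#1:4@102]
After op 2 [order #2] market_sell(qty=2): fills=none; bids=[-] asks=[#1:4@102]
After op 3 [order #3] market_buy(qty=3): fills=#3x#1:3@102; bids=[-] asks=[#1:1@102]
After op 4 [order #4] limit_buy(price=101, qty=3): fills=none; bids=[#4:3@101] asks=[#1:1@102]
After op 5 [order #5] limit_buy(price=99, qty=5): fills=none; bids=[#4:3@101 #5:5@99] asks=[#1:1@102]
After op 6 [order #6] market_sell(qty=6): fills=#4x#6:3@101 #5x#6:3@99; bids=[#5:2@99] asks=[#1:1@102]
After op 7 [order #7] limit_buy(price=103, qty=7): fills=#7x#1:1@102; bids=[#7:6@103 #5:2@99] asks=[-]

Answer: bid=- ask=102
bid=- ask=102
bid=- ask=102
bid=101 ask=102
bid=101 ask=102
bid=99 ask=102
bid=103 ask=-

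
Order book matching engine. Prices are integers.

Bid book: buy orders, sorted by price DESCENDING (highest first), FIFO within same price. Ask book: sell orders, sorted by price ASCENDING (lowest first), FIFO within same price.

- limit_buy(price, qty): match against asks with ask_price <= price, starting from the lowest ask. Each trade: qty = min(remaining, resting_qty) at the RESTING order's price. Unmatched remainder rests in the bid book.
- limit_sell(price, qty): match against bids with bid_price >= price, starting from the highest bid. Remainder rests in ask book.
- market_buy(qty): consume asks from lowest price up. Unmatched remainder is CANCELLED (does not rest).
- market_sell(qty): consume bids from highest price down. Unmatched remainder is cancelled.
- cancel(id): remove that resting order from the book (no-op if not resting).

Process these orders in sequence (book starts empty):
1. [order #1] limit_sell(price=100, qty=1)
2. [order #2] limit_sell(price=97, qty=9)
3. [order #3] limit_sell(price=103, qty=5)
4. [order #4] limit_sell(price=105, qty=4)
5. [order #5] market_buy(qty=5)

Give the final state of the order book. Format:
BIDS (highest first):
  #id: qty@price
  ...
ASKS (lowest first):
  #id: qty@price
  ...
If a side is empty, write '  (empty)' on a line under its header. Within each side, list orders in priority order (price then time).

Answer: BIDS (highest first):
  (empty)
ASKS (lowest first):
  #2: 4@97
  #1: 1@100
  #3: 5@103
  #4: 4@105

Derivation:
After op 1 [order #1] limit_sell(price=100, qty=1): fills=none; bids=[-] asks=[#1:1@100]
After op 2 [order #2] limit_sell(price=97, qty=9): fills=none; bids=[-] asks=[#2:9@97 #1:1@100]
After op 3 [order #3] limit_sell(price=103, qty=5): fills=none; bids=[-] asks=[#2:9@97 #1:1@100 #3:5@103]
After op 4 [order #4] limit_sell(price=105, qty=4): fills=none; bids=[-] asks=[#2:9@97 #1:1@100 #3:5@103 #4:4@105]
After op 5 [order #5] market_buy(qty=5): fills=#5x#2:5@97; bids=[-] asks=[#2:4@97 #1:1@100 #3:5@103 #4:4@105]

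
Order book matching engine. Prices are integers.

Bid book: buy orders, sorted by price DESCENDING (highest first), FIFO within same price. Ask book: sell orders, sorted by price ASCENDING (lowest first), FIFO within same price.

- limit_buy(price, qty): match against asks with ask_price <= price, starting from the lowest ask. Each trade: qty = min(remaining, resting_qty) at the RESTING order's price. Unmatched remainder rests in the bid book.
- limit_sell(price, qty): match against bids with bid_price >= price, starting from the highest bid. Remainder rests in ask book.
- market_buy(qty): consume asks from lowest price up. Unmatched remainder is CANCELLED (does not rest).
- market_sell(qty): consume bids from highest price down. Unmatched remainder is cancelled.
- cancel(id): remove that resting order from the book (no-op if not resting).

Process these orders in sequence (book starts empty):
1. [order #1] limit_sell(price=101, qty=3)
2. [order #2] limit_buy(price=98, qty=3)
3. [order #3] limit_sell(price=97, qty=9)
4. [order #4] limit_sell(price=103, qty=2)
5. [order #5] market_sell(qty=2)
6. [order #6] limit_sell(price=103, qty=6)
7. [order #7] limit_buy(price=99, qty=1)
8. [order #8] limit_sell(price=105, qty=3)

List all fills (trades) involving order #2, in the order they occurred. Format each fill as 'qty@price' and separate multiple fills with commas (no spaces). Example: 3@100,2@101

Answer: 3@98

Derivation:
After op 1 [order #1] limit_sell(price=101, qty=3): fills=none; bids=[-] asks=[#1:3@101]
After op 2 [order #2] limit_buy(price=98, qty=3): fills=none; bids=[#2:3@98] asks=[#1:3@101]
After op 3 [order #3] limit_sell(price=97, qty=9): fills=#2x#3:3@98; bids=[-] asks=[#3:6@97 #1:3@101]
After op 4 [order #4] limit_sell(price=103, qty=2): fills=none; bids=[-] asks=[#3:6@97 #1:3@101 #4:2@103]
After op 5 [order #5] market_sell(qty=2): fills=none; bids=[-] asks=[#3:6@97 #1:3@101 #4:2@103]
After op 6 [order #6] limit_sell(price=103, qty=6): fills=none; bids=[-] asks=[#3:6@97 #1:3@101 #4:2@103 #6:6@103]
After op 7 [order #7] limit_buy(price=99, qty=1): fills=#7x#3:1@97; bids=[-] asks=[#3:5@97 #1:3@101 #4:2@103 #6:6@103]
After op 8 [order #8] limit_sell(price=105, qty=3): fills=none; bids=[-] asks=[#3:5@97 #1:3@101 #4:2@103 #6:6@103 #8:3@105]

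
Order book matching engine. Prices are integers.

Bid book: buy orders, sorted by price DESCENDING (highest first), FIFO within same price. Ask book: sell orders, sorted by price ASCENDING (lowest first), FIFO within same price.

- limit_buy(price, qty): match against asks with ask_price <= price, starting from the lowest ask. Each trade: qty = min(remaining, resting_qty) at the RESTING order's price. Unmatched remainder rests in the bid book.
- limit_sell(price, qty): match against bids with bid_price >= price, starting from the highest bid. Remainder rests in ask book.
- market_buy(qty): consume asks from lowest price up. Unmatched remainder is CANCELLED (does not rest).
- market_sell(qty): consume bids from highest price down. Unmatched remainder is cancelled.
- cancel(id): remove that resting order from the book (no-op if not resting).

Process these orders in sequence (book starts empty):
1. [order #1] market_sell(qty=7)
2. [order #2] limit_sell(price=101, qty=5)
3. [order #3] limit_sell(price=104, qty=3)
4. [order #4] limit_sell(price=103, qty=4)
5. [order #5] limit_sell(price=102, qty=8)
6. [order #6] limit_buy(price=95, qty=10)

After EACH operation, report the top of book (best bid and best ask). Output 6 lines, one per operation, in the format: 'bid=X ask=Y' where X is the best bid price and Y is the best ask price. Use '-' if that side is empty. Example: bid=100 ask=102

After op 1 [order #1] market_sell(qty=7): fills=none; bids=[-] asks=[-]
After op 2 [order #2] limit_sell(price=101, qty=5): fills=none; bids=[-] asks=[#2:5@101]
After op 3 [order #3] limit_sell(price=104, qty=3): fills=none; bids=[-] asks=[#2:5@101 #3:3@104]
After op 4 [order #4] limit_sell(price=103, qty=4): fills=none; bids=[-] asks=[#2:5@101 #4:4@103 #3:3@104]
After op 5 [order #5] limit_sell(price=102, qty=8): fills=none; bids=[-] asks=[#2:5@101 #5:8@102 #4:4@103 #3:3@104]
After op 6 [order #6] limit_buy(price=95, qty=10): fills=none; bids=[#6:10@95] asks=[#2:5@101 #5:8@102 #4:4@103 #3:3@104]

Answer: bid=- ask=-
bid=- ask=101
bid=- ask=101
bid=- ask=101
bid=- ask=101
bid=95 ask=101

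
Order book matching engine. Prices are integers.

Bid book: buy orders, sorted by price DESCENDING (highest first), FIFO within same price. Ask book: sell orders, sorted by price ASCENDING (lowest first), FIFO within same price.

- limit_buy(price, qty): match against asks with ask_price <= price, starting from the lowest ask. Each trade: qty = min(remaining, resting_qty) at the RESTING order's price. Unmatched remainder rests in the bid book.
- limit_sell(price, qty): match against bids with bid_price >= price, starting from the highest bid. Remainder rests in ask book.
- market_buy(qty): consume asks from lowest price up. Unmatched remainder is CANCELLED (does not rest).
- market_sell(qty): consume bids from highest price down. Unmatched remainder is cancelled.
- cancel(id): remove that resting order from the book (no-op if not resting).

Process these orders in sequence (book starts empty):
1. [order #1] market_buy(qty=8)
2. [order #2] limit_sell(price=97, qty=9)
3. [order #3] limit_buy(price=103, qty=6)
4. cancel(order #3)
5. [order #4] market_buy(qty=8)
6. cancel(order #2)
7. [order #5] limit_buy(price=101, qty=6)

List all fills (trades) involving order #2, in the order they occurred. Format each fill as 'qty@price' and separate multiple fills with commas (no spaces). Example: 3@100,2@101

Answer: 6@97,3@97

Derivation:
After op 1 [order #1] market_buy(qty=8): fills=none; bids=[-] asks=[-]
After op 2 [order #2] limit_sell(price=97, qty=9): fills=none; bids=[-] asks=[#2:9@97]
After op 3 [order #3] limit_buy(price=103, qty=6): fills=#3x#2:6@97; bids=[-] asks=[#2:3@97]
After op 4 cancel(order #3): fills=none; bids=[-] asks=[#2:3@97]
After op 5 [order #4] market_buy(qty=8): fills=#4x#2:3@97; bids=[-] asks=[-]
After op 6 cancel(order #2): fills=none; bids=[-] asks=[-]
After op 7 [order #5] limit_buy(price=101, qty=6): fills=none; bids=[#5:6@101] asks=[-]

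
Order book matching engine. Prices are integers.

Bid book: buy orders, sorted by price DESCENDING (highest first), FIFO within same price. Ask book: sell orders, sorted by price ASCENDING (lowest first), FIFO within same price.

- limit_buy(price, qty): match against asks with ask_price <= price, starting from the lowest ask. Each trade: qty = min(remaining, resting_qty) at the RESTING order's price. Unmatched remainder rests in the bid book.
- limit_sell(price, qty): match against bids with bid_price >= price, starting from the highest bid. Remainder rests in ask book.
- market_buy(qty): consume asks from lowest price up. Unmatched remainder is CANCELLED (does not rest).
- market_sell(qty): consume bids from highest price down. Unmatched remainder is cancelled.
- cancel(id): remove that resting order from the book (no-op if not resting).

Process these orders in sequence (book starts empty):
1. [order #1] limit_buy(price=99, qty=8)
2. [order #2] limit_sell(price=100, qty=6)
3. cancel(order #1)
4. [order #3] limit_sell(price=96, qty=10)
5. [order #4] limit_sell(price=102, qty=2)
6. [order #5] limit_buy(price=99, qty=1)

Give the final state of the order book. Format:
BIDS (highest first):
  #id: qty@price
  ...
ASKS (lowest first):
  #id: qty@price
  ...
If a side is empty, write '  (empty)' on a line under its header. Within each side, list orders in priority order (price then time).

After op 1 [order #1] limit_buy(price=99, qty=8): fills=none; bids=[#1:8@99] asks=[-]
After op 2 [order #2] limit_sell(price=100, qty=6): fills=none; bids=[#1:8@99] asks=[#2:6@100]
After op 3 cancel(order #1): fills=none; bids=[-] asks=[#2:6@100]
After op 4 [order #3] limit_sell(price=96, qty=10): fills=none; bids=[-] asks=[#3:10@96 #2:6@100]
After op 5 [order #4] limit_sell(price=102, qty=2): fills=none; bids=[-] asks=[#3:10@96 #2:6@100 #4:2@102]
After op 6 [order #5] limit_buy(price=99, qty=1): fills=#5x#3:1@96; bids=[-] asks=[#3:9@96 #2:6@100 #4:2@102]

Answer: BIDS (highest first):
  (empty)
ASKS (lowest first):
  #3: 9@96
  #2: 6@100
  #4: 2@102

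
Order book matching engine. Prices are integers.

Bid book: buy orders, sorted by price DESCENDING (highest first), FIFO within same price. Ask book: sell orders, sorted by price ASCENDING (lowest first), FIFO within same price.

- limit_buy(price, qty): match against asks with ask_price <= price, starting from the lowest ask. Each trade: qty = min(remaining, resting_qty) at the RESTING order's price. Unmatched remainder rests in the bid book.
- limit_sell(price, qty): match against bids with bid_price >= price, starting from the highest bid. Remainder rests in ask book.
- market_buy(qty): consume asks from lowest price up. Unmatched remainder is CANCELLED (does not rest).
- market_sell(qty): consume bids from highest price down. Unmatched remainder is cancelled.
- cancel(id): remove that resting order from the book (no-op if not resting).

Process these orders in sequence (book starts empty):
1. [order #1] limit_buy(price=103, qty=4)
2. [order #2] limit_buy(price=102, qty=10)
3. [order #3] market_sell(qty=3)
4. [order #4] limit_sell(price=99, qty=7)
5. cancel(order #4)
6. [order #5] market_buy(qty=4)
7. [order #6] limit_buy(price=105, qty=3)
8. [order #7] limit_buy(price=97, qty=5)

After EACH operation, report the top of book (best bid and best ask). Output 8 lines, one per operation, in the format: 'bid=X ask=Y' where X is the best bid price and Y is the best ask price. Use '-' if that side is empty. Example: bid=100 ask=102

Answer: bid=103 ask=-
bid=103 ask=-
bid=103 ask=-
bid=102 ask=-
bid=102 ask=-
bid=102 ask=-
bid=105 ask=-
bid=105 ask=-

Derivation:
After op 1 [order #1] limit_buy(price=103, qty=4): fills=none; bids=[#1:4@103] asks=[-]
After op 2 [order #2] limit_buy(price=102, qty=10): fills=none; bids=[#1:4@103 #2:10@102] asks=[-]
After op 3 [order #3] market_sell(qty=3): fills=#1x#3:3@103; bids=[#1:1@103 #2:10@102] asks=[-]
After op 4 [order #4] limit_sell(price=99, qty=7): fills=#1x#4:1@103 #2x#4:6@102; bids=[#2:4@102] asks=[-]
After op 5 cancel(order #4): fills=none; bids=[#2:4@102] asks=[-]
After op 6 [order #5] market_buy(qty=4): fills=none; bids=[#2:4@102] asks=[-]
After op 7 [order #6] limit_buy(price=105, qty=3): fills=none; bids=[#6:3@105 #2:4@102] asks=[-]
After op 8 [order #7] limit_buy(price=97, qty=5): fills=none; bids=[#6:3@105 #2:4@102 #7:5@97] asks=[-]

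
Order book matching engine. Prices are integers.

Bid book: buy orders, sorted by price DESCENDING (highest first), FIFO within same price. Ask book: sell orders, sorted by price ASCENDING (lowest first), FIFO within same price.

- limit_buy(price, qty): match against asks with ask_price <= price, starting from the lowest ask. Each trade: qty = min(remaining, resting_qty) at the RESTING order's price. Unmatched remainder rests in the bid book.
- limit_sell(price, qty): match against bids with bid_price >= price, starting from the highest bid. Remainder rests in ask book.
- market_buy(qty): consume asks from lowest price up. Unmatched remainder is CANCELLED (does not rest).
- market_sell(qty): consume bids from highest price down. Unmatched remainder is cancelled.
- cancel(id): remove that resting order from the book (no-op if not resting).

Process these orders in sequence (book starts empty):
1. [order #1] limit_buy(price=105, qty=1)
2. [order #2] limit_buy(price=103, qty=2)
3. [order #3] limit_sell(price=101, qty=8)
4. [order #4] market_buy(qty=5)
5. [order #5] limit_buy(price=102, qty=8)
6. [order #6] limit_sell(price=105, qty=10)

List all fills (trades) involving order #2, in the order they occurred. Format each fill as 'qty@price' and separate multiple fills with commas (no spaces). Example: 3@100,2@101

After op 1 [order #1] limit_buy(price=105, qty=1): fills=none; bids=[#1:1@105] asks=[-]
After op 2 [order #2] limit_buy(price=103, qty=2): fills=none; bids=[#1:1@105 #2:2@103] asks=[-]
After op 3 [order #3] limit_sell(price=101, qty=8): fills=#1x#3:1@105 #2x#3:2@103; bids=[-] asks=[#3:5@101]
After op 4 [order #4] market_buy(qty=5): fills=#4x#3:5@101; bids=[-] asks=[-]
After op 5 [order #5] limit_buy(price=102, qty=8): fills=none; bids=[#5:8@102] asks=[-]
After op 6 [order #6] limit_sell(price=105, qty=10): fills=none; bids=[#5:8@102] asks=[#6:10@105]

Answer: 2@103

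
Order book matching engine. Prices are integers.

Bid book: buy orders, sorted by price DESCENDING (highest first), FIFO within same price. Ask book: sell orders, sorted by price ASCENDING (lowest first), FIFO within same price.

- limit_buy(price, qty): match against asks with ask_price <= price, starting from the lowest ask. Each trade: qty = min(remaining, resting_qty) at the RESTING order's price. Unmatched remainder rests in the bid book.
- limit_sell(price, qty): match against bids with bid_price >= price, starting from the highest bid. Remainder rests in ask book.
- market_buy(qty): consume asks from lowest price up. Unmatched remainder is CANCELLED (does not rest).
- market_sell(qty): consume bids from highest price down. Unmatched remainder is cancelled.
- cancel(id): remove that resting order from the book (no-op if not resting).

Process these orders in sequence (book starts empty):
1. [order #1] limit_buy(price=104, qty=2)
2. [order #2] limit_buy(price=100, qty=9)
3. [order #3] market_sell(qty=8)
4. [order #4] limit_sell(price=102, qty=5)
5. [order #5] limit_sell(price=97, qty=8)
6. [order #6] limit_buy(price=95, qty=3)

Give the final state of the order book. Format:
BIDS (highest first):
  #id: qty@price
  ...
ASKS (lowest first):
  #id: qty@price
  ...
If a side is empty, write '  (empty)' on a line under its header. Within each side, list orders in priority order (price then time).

Answer: BIDS (highest first):
  #6: 3@95
ASKS (lowest first):
  #5: 5@97
  #4: 5@102

Derivation:
After op 1 [order #1] limit_buy(price=104, qty=2): fills=none; bids=[#1:2@104] asks=[-]
After op 2 [order #2] limit_buy(price=100, qty=9): fills=none; bids=[#1:2@104 #2:9@100] asks=[-]
After op 3 [order #3] market_sell(qty=8): fills=#1x#3:2@104 #2x#3:6@100; bids=[#2:3@100] asks=[-]
After op 4 [order #4] limit_sell(price=102, qty=5): fills=none; bids=[#2:3@100] asks=[#4:5@102]
After op 5 [order #5] limit_sell(price=97, qty=8): fills=#2x#5:3@100; bids=[-] asks=[#5:5@97 #4:5@102]
After op 6 [order #6] limit_buy(price=95, qty=3): fills=none; bids=[#6:3@95] asks=[#5:5@97 #4:5@102]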